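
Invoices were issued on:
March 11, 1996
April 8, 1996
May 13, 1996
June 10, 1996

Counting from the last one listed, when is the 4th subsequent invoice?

October 14, 1996

Gaps: 28, 35, 28 days — a mix of 28 and 35. Every date is a Monday.
Each is the 2nd Monday of its month.
2nd Monday of July 1996: July 8, 1996.
August 1996 — 2nd Monday is August 12, 1996.
September 1996 — 2nd Monday is September 9, 1996.
October 1996 — 2nd Monday is October 14, 1996.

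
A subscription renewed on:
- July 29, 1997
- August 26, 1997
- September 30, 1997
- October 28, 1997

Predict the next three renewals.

November 25, 1997; December 30, 1997; January 27, 1998

These are Tuesdays with 28, 35, 28-day gaps.
Each is the final Tuesday of its month — July 29, 1997 is past the 28th, so '4th Tuesday' doesn't fit.
Last Tuesday of November 1997: November 25, 1997.
December 1997 ends with Tuesday December 30, 1997.
January 1998 ends with Tuesday January 27, 1998.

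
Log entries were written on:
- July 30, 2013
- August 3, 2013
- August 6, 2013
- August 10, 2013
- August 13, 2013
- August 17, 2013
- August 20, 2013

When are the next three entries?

August 24, 2013; August 27, 2013; August 31, 2013

The gap pattern 4, 3, 4, 3, 4, 3 repeats every 2 events.
These are the Tuesdays and Saturdays of each week.
Next Saturday: August 24, 2013.
Next Tuesday: August 27, 2013.
Next Saturday: August 31, 2013.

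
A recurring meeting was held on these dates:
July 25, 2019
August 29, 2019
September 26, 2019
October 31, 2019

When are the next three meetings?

November 28, 2019; December 26, 2019; January 30, 2020

These are Thursdays with 35, 28, 35-day gaps.
Each is the final Thursday of its month — August 29, 2019 is past the 28th, so '4th Thursday' doesn't fit.
Last Thursday of November 2019: November 28, 2019.
Last Thursday of December 2019: December 26, 2019.
January 2020 ends with Thursday January 30, 2020.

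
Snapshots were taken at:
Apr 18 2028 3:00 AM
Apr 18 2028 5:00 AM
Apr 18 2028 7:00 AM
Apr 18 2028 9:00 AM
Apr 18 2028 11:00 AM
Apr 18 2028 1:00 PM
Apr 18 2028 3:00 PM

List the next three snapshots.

The interval is a steady 2 hours (2, 2, 2, 2, 2, 2).
Apr 18 2028 3:00 PM + 2 h = Apr 18 2028 5:00 PM.
Apr 18 2028 5:00 PM + 2 h = Apr 18 2028 7:00 PM.
Apr 18 2028 7:00 PM + 2 h = Apr 18 2028 9:00 PM.

Apr 18 2028 5:00 PM, Apr 18 2028 7:00 PM, Apr 18 2028 9:00 PM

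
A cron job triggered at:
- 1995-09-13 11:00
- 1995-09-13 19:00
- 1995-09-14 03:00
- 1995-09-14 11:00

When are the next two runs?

1995-09-14 19:00, 1995-09-15 03:00

The interval is a steady 8 hours (8, 8, 8).
1995-09-14 11:00 + 8 h = 1995-09-14 19:00.
1995-09-14 19:00 + 8 h = 1995-09-15 03:00.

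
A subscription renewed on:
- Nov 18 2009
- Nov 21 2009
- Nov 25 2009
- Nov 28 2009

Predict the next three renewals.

The gap pattern 3, 4, 3 repeats every 2 events.
These are the Wednesdays and Saturdays of each week.
The following Wednesday is Dec 2 2009.
Next Saturday: Dec 5 2009.
The following Wednesday is Dec 9 2009.

Dec 2 2009, Dec 5 2009, Dec 9 2009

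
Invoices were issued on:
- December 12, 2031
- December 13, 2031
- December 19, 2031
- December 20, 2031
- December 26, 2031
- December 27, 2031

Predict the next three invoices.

Every event lands on a Friday or Saturday (gaps cycle 1, 6, 1, 6, 1).
So the schedule is: every Friday and Saturday.
Next Friday: January 2, 2032.
Next Saturday: January 3, 2032.
The following Friday is January 9, 2032.

January 2, 2032; January 3, 2032; January 9, 2032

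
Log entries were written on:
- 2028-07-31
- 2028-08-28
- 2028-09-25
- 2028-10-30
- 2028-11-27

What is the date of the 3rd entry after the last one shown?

These are Mondays with 28, 28, 35, 28-day gaps.
Each is the final Monday of its month — 2028-07-31 is past the 28th, so '4th Monday' doesn't fit.
Last Monday of December 2028: 2028-12-25.
Last Monday of January 2029: 2029-01-29.
February 2029 ends with Monday 2029-02-26.

2029-02-26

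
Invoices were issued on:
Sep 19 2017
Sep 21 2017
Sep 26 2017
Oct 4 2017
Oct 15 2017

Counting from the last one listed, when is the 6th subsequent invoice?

Feb 21 2018

Gaps: 2, 5, 8, 11 days — each gap is 3 larger than the previous one.
Next gap: 14 days. Oct 15 2017 + 14 days = Oct 29 2017.
Next gap: 17 days. Oct 29 2017 + 17 days = Nov 15 2017.
Next gap: 20 days. Nov 15 2017 + 20 days = Dec 5 2017.
Next gap: 23 days. Dec 5 2017 + 23 days = Dec 28 2017.
Next gap: 26 days. Dec 28 2017 + 26 days = Jan 23 2018.
Next gap: 29 days. Jan 23 2018 + 29 days = Feb 21 2018.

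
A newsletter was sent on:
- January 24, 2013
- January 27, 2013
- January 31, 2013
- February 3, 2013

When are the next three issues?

February 7, 2013; February 10, 2013; February 14, 2013

Gaps: 3, 4, 3 days — not constant, but cyclic with period 2.
The events fall on every Thursday and Sunday.
The following Thursday is February 7, 2013.
Next Sunday: February 10, 2013.
The following Thursday is February 14, 2013.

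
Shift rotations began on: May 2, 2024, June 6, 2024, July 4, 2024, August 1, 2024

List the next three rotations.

September 5, 2024; October 3, 2024; November 7, 2024

These are Thursdays at 28- or 35-day spacing (35, 28, 28).
The pattern: 1st Thursday of the month.
1st Thursday of September 2024: September 5, 2024.
1st Thursday of October 2024: October 3, 2024.
1st Thursday of November 2024: November 7, 2024.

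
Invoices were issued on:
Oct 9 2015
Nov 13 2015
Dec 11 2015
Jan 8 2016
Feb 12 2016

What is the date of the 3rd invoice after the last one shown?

May 13 2016

These are Fridays at 28- or 35-day spacing (35, 28, 28, 35).
The pattern: 2nd Friday of the month.
March 2016 — 2nd Friday is Mar 11 2016.
April 2016 — 2nd Friday is Apr 8 2016.
2nd Friday of May 2016: May 13 2016.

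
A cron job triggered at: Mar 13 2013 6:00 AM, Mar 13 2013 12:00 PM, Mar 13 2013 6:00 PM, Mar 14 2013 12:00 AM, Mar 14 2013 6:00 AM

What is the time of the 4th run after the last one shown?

Mar 15 2013 6:00 AM

Spacing: 6, 6, 6, 6 h — constant 6 h.
Mar 14 2013 6:00 AM + 6 h = Mar 14 2013 12:00 PM.
Mar 14 2013 12:00 PM + 6 h = Mar 14 2013 6:00 PM.
Mar 14 2013 6:00 PM + 6 h = Mar 15 2013 12:00 AM.
Mar 15 2013 12:00 AM + 6 h = Mar 15 2013 6:00 AM.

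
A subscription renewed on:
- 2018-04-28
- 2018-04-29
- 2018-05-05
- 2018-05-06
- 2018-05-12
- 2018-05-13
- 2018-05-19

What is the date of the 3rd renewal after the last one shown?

2018-05-27

Gaps: 1, 6, 1, 6, 1, 6 days — not constant, but cyclic with period 2.
The events fall on every Saturday and Sunday.
The following Sunday is 2018-05-20.
Next Saturday: 2018-05-26.
The following Sunday is 2018-05-27.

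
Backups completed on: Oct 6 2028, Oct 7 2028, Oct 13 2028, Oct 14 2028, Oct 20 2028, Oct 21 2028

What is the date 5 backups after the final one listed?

Nov 10 2028

The gap pattern 1, 6, 1, 6, 1 repeats every 2 events.
These are the Fridays and Saturdays of each week.
The following Friday is Oct 27 2028.
The following Saturday is Oct 28 2028.
The following Friday is Nov 3 2028.
The following Saturday is Nov 4 2028.
The following Friday is Nov 10 2028.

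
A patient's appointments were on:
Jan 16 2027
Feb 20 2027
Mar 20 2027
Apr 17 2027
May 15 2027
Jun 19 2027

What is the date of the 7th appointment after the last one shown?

All dates are Saturdays, 35, 28, 28, 28, 35 days apart.
Specifically, the 3rd Saturday of each month.
July 2027 — 3rd Saturday is Jul 17 2027.
3rd Saturday of August 2027: Aug 21 2027.
September 2027 — 3rd Saturday is Sep 18 2027.
3rd Saturday of October 2027: Oct 16 2027.
November 2027 — 3rd Saturday is Nov 20 2027.
December 2027 — 3rd Saturday is Dec 18 2027.
3rd Saturday of January 2028: Jan 15 2028.

Jan 15 2028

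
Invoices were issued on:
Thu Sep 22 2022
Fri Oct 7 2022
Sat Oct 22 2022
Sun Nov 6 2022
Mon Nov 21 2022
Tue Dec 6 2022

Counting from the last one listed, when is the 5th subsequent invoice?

The spacing is 15, 15, 15, 15, 15 days — always 15 days.
Tue Dec 6 2022 + 15 days = Wed Dec 21 2022.
Wed Dec 21 2022 + 15 days = Thu Jan 5 2023.
Thu Jan 5 2023 + 15 days = Fri Jan 20 2023.
Fri Jan 20 2023 + 15 days = Sat Feb 4 2023.
Sat Feb 4 2023 + 15 days = Sun Feb 19 2023.

Sun Feb 19 2023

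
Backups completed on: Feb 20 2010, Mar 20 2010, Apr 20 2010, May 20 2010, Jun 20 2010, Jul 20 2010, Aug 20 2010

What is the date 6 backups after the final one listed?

Feb 20 2011

Each date is the 20th; the gaps (28, 31, 30, 31, 30, 31) track the month lengths.
The rule is the 20th of each month.
September 2010: Sep 20 2010.
Next: October 2010 → Oct 20 2010.
Next: November 2010 → Nov 20 2010.
December 2010: Dec 20 2010.
January 2011: Jan 20 2011.
Next: February 2011 → Feb 20 2011.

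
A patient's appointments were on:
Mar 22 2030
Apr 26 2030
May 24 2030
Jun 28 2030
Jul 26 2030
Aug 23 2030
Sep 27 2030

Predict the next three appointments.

All dates are Fridays, 35, 28, 35, 28, 28, 35 days apart.
Specifically, the 4th Friday of each month.
4th Friday of October 2030: Oct 25 2030.
4th Friday of November 2030: Nov 22 2030.
4th Friday of December 2030: Dec 27 2030.

Oct 25 2030, Nov 22 2030, Dec 27 2030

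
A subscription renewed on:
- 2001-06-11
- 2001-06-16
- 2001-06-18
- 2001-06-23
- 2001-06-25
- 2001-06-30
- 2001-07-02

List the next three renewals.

Gaps: 5, 2, 5, 2, 5, 2 days — not constant, but cyclic with period 2.
The events fall on every Monday and Saturday.
Next Saturday: 2001-07-07.
The following Monday is 2001-07-09.
Next Saturday: 2001-07-14.

2001-07-07, 2001-07-09, 2001-07-14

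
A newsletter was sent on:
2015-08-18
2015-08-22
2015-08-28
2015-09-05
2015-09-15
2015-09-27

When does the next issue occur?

2015-10-11

The spacing grows by 2 each time: 4, 6, 8, 10, 12 days.
Next gap: 14 days. 2015-09-27 + 14 days = 2015-10-11.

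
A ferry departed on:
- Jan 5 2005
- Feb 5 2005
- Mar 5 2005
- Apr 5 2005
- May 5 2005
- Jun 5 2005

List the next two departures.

Jul 5 2005, Aug 5 2005

The day-of-month is always 5 (31, 28, 31, 30, 31 days between events).
So this recurs on the 5th of each month.
July 2005: Jul 5 2005.
August 2005: Aug 5 2005.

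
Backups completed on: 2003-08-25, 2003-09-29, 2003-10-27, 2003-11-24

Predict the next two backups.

2003-12-29, 2004-01-26

All Mondays; the gaps (35, 28, 28) vary with month length.
This is the last Monday of each month.
Last Monday of December 2003: 2003-12-29.
Last Monday of January 2004: 2004-01-26.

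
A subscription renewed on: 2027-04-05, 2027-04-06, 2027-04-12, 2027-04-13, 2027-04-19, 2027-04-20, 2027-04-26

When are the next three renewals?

2027-04-27, 2027-05-03, 2027-05-04

Gaps: 1, 6, 1, 6, 1, 6 days — not constant, but cyclic with period 2.
The events fall on every Monday and Tuesday.
The following Tuesday is 2027-04-27.
The following Monday is 2027-05-03.
The following Tuesday is 2027-05-04.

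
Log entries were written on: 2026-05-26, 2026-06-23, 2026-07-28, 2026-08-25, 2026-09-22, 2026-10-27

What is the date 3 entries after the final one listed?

2027-01-26

Gaps: 28, 35, 28, 28, 35 days — a mix of 28 and 35. Every date is a Tuesday.
Each is the 4th Tuesday of its month.
4th Tuesday of November 2026: 2026-11-24.
December 2026 — 4th Tuesday is 2026-12-22.
January 2027 — 4th Tuesday is 2027-01-26.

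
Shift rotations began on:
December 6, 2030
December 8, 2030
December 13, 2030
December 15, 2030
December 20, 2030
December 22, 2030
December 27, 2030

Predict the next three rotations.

The gap pattern 2, 5, 2, 5, 2, 5 repeats every 2 events.
These are the Fridays and Sundays of each week.
The following Sunday is December 29, 2030.
The following Friday is January 3, 2031.
Next Sunday: January 5, 2031.

December 29, 2030; January 3, 2031; January 5, 2031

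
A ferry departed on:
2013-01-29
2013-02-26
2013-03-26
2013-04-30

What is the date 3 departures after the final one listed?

These are Tuesdays with 28, 28, 35-day gaps.
Each is the final Tuesday of its month — 2013-01-29 is past the 28th, so '4th Tuesday' doesn't fit.
May 2013 ends with Tuesday 2013-05-28.
Last Tuesday of June 2013: 2013-06-25.
Last Tuesday of July 2013: 2013-07-30.

2013-07-30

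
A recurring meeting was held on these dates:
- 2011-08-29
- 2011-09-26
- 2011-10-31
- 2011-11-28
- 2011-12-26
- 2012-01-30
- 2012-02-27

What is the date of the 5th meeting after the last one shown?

2012-07-30

These are Mondays with 28, 35, 28, 28, 35, 28-day gaps.
Each is the final Monday of its month — 2011-08-29 is past the 28th, so '4th Monday' doesn't fit.
Last Monday of March 2012: 2012-03-26.
Last Monday of April 2012: 2012-04-30.
May 2012 ends with Monday 2012-05-28.
Last Monday of June 2012: 2012-06-25.
Last Monday of July 2012: 2012-07-30.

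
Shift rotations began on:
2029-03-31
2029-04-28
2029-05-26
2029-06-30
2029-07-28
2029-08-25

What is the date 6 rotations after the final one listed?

2030-02-23

These are Saturdays with 28, 28, 35, 28, 28-day gaps.
Each is the final Saturday of its month — 2029-03-31 is past the 28th, so '4th Saturday' doesn't fit.
Last Saturday of September 2029: 2029-09-29.
October 2029 ends with Saturday 2029-10-27.
November 2029 ends with Saturday 2029-11-24.
Last Saturday of December 2029: 2029-12-29.
January 2030 ends with Saturday 2030-01-26.
Last Saturday of February 2030: 2030-02-23.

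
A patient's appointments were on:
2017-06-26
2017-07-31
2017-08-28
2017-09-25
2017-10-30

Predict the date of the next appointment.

All Mondays; the gaps (35, 28, 28, 35) vary with month length.
This is the last Monday of each month.
November 2017 ends with Monday 2017-11-27.

2017-11-27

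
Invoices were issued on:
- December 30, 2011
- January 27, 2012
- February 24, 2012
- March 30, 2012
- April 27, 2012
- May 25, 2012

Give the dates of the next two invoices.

All Fridays; the gaps (28, 28, 35, 28, 28) vary with month length.
This is the last Friday of each month.
Last Friday of June 2012: June 29, 2012.
July 2012 ends with Friday July 27, 2012.

June 29, 2012; July 27, 2012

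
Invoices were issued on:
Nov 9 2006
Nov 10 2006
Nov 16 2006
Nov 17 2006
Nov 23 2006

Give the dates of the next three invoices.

Nov 24 2006, Nov 30 2006, Dec 1 2006

Gaps: 1, 6, 1, 6 days — not constant, but cyclic with period 2.
The events fall on every Thursday and Friday.
The following Friday is Nov 24 2006.
Next Thursday: Nov 30 2006.
The following Friday is Dec 1 2006.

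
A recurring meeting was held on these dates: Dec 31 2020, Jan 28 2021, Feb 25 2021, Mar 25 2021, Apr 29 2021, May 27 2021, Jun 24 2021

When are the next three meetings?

Jul 29 2021, Aug 26 2021, Sep 30 2021

Every date is a Thursday; gaps 28, 28, 28, 35, 28, 28 days.
Each is the last Thursday of its month (at least one falls on the 29th or later, ruling out '4th Thursday').
Last Thursday of July 2021: Jul 29 2021.
August 2021 ends with Thursday Aug 26 2021.
September 2021 ends with Thursday Sep 30 2021.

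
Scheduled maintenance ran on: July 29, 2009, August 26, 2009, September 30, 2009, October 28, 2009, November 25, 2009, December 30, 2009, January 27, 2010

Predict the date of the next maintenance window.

Every date is a Wednesday; gaps 28, 35, 28, 28, 35, 28 days.
Each is the last Wednesday of its month (at least one falls on the 29th or later, ruling out '4th Wednesday').
Last Wednesday of February 2010: February 24, 2010.

February 24, 2010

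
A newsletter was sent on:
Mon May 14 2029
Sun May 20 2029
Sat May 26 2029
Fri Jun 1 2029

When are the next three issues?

The spacing is 6, 6, 6 days — always 6 days.
Fri Jun 1 2029 + 6 days = Thu Jun 7 2029.
Thu Jun 7 2029 + 6 days = Wed Jun 13 2029.
Wed Jun 13 2029 + 6 days = Tue Jun 19 2029.

Thu Jun 7 2029, Wed Jun 13 2029, Tue Jun 19 2029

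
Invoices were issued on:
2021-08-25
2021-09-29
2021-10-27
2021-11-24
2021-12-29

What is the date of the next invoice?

These are Wednesdays with 35, 28, 28, 35-day gaps.
Each is the final Wednesday of its month — 2021-09-29 is past the 28th, so '4th Wednesday' doesn't fit.
Last Wednesday of January 2022: 2022-01-26.

2022-01-26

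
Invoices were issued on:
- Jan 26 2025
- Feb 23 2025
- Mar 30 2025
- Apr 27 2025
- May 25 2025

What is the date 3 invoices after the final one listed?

Aug 31 2025

All Sundays; the gaps (28, 35, 28, 28) vary with month length.
This is the last Sunday of each month.
June 2025 ends with Sunday Jun 29 2025.
Last Sunday of July 2025: Jul 27 2025.
Last Sunday of August 2025: Aug 31 2025.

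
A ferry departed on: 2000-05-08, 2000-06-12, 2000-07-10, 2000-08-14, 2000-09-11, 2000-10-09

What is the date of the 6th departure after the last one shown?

2001-04-09

All dates are Mondays, 35, 28, 35, 28, 28 days apart.
Specifically, the 2nd Monday of each month.
2nd Monday of November 2000: 2000-11-13.
December 2000 — 2nd Monday is 2000-12-11.
2nd Monday of January 2001: 2001-01-08.
2nd Monday of February 2001: 2001-02-12.
2nd Monday of March 2001: 2001-03-12.
2nd Monday of April 2001: 2001-04-09.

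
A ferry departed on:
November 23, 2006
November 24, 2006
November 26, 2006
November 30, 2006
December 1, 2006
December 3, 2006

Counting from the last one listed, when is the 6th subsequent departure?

The gap pattern 1, 2, 4, 1, 2 repeats every 3 events.
These are the Thursdays, Fridays and Sundays of each week.
The following Thursday is December 7, 2006.
Next Friday: December 8, 2006.
Next Sunday: December 10, 2006.
Next Thursday: December 14, 2006.
Next Friday: December 15, 2006.
Next Sunday: December 17, 2006.

December 17, 2006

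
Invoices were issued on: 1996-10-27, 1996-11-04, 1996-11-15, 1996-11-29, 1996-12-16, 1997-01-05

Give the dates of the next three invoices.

Intervals are 8, 11, 14, 17, 20 days — an arithmetic progression with common difference 3.
Next gap: 23 days. 1997-01-05 + 23 days = 1997-01-28.
Next gap: 26 days. 1997-01-28 + 26 days = 1997-02-23.
Next gap: 29 days. 1997-02-23 + 29 days = 1997-03-24.

1997-01-28, 1997-02-23, 1997-03-24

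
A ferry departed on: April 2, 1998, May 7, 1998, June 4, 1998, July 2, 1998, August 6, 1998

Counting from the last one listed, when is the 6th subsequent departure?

Gaps: 35, 28, 28, 35 days — a mix of 28 and 35. Every date is a Thursday.
Each is the 1st Thursday of its month.
1st Thursday of September 1998: September 3, 1998.
October 1998 — 1st Thursday is October 1, 1998.
November 1998 — 1st Thursday is November 5, 1998.
1st Thursday of December 1998: December 3, 1998.
January 1999 — 1st Thursday is January 7, 1999.
1st Thursday of February 1999: February 4, 1999.

February 4, 1999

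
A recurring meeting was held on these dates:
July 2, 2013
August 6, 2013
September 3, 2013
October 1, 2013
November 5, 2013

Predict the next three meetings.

December 3, 2013; January 7, 2014; February 4, 2014

These are Tuesdays at 28- or 35-day spacing (35, 28, 28, 35).
The pattern: 1st Tuesday of the month.
December 2013 — 1st Tuesday is December 3, 2013.
1st Tuesday of January 2014: January 7, 2014.
1st Tuesday of February 2014: February 4, 2014.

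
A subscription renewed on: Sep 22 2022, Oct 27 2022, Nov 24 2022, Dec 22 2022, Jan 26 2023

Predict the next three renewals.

All dates are Thursdays, 35, 28, 28, 35 days apart.
Specifically, the 4th Thursday of each month.
February 2023 — 4th Thursday is Feb 23 2023.
4th Thursday of March 2023: Mar 23 2023.
4th Thursday of April 2023: Apr 27 2023.

Feb 23 2023, Mar 23 2023, Apr 27 2023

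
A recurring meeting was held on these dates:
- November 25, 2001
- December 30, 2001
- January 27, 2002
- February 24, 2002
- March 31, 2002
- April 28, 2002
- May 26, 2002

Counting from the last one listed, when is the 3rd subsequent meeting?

August 25, 2002

All Sundays; the gaps (35, 28, 28, 35, 28, 28) vary with month length.
This is the last Sunday of each month.
June 2002 ends with Sunday June 30, 2002.
July 2002 ends with Sunday July 28, 2002.
August 2002 ends with Sunday August 25, 2002.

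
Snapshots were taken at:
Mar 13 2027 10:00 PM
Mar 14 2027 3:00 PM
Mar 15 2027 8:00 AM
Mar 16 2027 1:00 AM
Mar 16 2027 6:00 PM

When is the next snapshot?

The interval is a steady 17 hours (17, 17, 17, 17).
Mar 16 2027 6:00 PM + 17 h = Mar 17 2027 11:00 AM.

Mar 17 2027 11:00 AM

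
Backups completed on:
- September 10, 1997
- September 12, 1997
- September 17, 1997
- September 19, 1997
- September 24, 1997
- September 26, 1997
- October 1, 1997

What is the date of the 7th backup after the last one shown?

October 24, 1997

The gap pattern 2, 5, 2, 5, 2, 5 repeats every 2 events.
These are the Wednesdays and Fridays of each week.
The following Friday is October 3, 1997.
Next Wednesday: October 8, 1997.
Next Friday: October 10, 1997.
The following Wednesday is October 15, 1997.
The following Friday is October 17, 1997.
The following Wednesday is October 22, 1997.
Next Friday: October 24, 1997.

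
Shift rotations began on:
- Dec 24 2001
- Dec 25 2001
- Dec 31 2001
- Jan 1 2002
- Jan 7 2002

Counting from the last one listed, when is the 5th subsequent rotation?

The gap pattern 1, 6, 1, 6 repeats every 2 events.
These are the Mondays and Tuesdays of each week.
Next Tuesday: Jan 8 2002.
Next Monday: Jan 14 2002.
Next Tuesday: Jan 15 2002.
The following Monday is Jan 21 2002.
The following Tuesday is Jan 22 2002.

Jan 22 2002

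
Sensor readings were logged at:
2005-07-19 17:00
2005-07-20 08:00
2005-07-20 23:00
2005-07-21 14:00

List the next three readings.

2005-07-22 05:00, 2005-07-22 20:00, 2005-07-23 11:00

Spacing: 15, 15, 15 h — constant 15 h.
2005-07-21 14:00 + 15 h = 2005-07-22 05:00.
2005-07-22 05:00 + 15 h = 2005-07-22 20:00.
2005-07-22 20:00 + 15 h = 2005-07-23 11:00.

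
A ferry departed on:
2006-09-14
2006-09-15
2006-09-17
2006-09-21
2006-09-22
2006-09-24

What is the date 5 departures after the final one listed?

2006-10-06

Every event lands on a Thursday or Friday or Sunday (gaps cycle 1, 2, 4, 1, 2).
So the schedule is: every Thursday, Friday and Sunday.
Next Thursday: 2006-09-28.
The following Friday is 2006-09-29.
The following Sunday is 2006-10-01.
Next Thursday: 2006-10-05.
The following Friday is 2006-10-06.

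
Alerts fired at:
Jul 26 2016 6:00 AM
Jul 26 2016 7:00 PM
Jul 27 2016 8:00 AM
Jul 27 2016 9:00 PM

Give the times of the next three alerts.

Jul 28 2016 10:00 AM, Jul 28 2016 11:00 PM, Jul 29 2016 12:00 PM

Spacing: 13, 13, 13 h — constant 13 h.
Jul 27 2016 9:00 PM + 13 h = Jul 28 2016 10:00 AM.
Jul 28 2016 10:00 AM + 13 h = Jul 28 2016 11:00 PM.
Jul 28 2016 11:00 PM + 13 h = Jul 29 2016 12:00 PM.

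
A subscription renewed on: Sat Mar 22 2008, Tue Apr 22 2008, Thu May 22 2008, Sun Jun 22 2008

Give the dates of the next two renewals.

Tue Jul 22 2008, Fri Aug 22 2008

Gaps: 31, 30, 31 days — not constant. Every event is on the 22nd of the month.
Pattern: the 22nd of each month.
Next: July 2008 → Tue Jul 22 2008.
August 2008: Fri Aug 22 2008.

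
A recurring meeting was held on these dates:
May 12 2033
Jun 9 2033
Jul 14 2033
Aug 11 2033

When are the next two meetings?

Sep 8 2033, Oct 13 2033

Gaps: 28, 35, 28 days — a mix of 28 and 35. Every date is a Thursday.
Each is the 2nd Thursday of its month.
2nd Thursday of September 2033: Sep 8 2033.
2nd Thursday of October 2033: Oct 13 2033.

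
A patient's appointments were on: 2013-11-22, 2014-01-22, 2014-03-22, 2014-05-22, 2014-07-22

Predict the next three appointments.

2014-09-22, 2014-11-22, 2015-01-22

Each date is the 22nd; the gaps (61, 59, 61, 61) track the month lengths.
The rule is the 22nd of every 2 months.
September 2014: 2014-09-22.
November 2014: 2014-11-22.
Next: January 2015 → 2015-01-22.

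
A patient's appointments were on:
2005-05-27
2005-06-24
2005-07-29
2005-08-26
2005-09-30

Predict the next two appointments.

2005-10-28, 2005-11-25

Every date is a Friday; gaps 28, 35, 28, 35 days.
Each is the last Friday of its month (at least one falls on the 29th or later, ruling out '4th Friday').
October 2005 ends with Friday 2005-10-28.
November 2005 ends with Friday 2005-11-25.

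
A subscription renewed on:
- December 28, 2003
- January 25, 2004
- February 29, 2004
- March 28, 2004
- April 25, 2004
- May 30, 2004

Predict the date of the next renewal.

June 27, 2004

Every date is a Sunday; gaps 28, 35, 28, 28, 35 days.
Each is the last Sunday of its month (at least one falls on the 29th or later, ruling out '4th Sunday').
Last Sunday of June 2004: June 27, 2004.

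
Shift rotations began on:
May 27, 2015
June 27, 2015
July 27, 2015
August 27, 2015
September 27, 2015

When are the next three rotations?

Gaps: 31, 30, 31, 31 days — not constant. Every event is on the 27th of the month.
Pattern: the 27th of each month.
October 2015: October 27, 2015.
November 2015: November 27, 2015.
Next: December 2015 → December 27, 2015.

October 27, 2015; November 27, 2015; December 27, 2015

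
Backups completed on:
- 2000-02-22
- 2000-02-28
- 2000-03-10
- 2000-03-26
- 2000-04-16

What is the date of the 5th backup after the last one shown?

Gaps: 6, 11, 16, 21 days — each gap is 5 larger than the previous one.
Next gap: 26 days. 2000-04-16 + 26 days = 2000-05-12.
Next gap: 31 days. 2000-05-12 + 31 days = 2000-06-12.
Next gap: 36 days. 2000-06-12 + 36 days = 2000-07-18.
Next gap: 41 days. 2000-07-18 + 41 days = 2000-08-28.
Next gap: 46 days. 2000-08-28 + 46 days = 2000-10-13.

2000-10-13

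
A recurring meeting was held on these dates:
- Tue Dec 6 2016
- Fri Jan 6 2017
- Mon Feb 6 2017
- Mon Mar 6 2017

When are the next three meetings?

Thu Apr 6 2017, Sat May 6 2017, Tue Jun 6 2017

The day-of-month is always 6 (31, 31, 28 days between events).
So this recurs on the 6th of each month.
Next: April 2017 → Thu Apr 6 2017.
Next: May 2017 → Sat May 6 2017.
Next: June 2017 → Tue Jun 6 2017.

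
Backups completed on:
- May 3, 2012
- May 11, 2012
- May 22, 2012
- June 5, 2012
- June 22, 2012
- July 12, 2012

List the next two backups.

August 4, 2012; August 30, 2012

The spacing grows by 3 each time: 8, 11, 14, 17, 20 days.
Next gap: 23 days. July 12, 2012 + 23 days = August 4, 2012.
Next gap: 26 days. August 4, 2012 + 26 days = August 30, 2012.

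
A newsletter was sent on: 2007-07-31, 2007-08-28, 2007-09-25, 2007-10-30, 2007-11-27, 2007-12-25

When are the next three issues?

Every date is a Tuesday; gaps 28, 28, 35, 28, 28 days.
Each is the last Tuesday of its month (at least one falls on the 29th or later, ruling out '4th Tuesday').
January 2008 ends with Tuesday 2008-01-29.
Last Tuesday of February 2008: 2008-02-26.
March 2008 ends with Tuesday 2008-03-25.

2008-01-29, 2008-02-26, 2008-03-25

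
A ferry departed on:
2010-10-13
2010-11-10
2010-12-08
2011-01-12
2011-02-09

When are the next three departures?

2011-03-09, 2011-04-13, 2011-05-11

All dates are Wednesdays, 28, 28, 35, 28 days apart.
Specifically, the 2nd Wednesday of each month.
2nd Wednesday of March 2011: 2011-03-09.
2nd Wednesday of April 2011: 2011-04-13.
May 2011 — 2nd Wednesday is 2011-05-11.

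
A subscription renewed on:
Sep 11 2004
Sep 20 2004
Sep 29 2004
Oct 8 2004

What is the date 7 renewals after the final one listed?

Gaps between consecutive events: 9, 9, 9 days — a constant 9-day interval.
Oct 8 2004 + 9 days = Oct 17 2004.
Oct 17 2004 + 9 days = Oct 26 2004.
Oct 26 2004 + 9 days = Nov 4 2004.
Nov 4 2004 + 9 days = Nov 13 2004.
Nov 13 2004 + 9 days = Nov 22 2004.
Nov 22 2004 + 9 days = Dec 1 2004.
Dec 1 2004 + 9 days = Dec 10 2004.

Dec 10 2004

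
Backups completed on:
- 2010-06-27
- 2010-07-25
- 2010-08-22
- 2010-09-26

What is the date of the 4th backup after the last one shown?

2011-01-23

All dates are Sundays, 28, 28, 35 days apart.
Specifically, the 4th Sunday of each month.
4th Sunday of October 2010: 2010-10-24.
4th Sunday of November 2010: 2010-11-28.
December 2010 — 4th Sunday is 2010-12-26.
January 2011 — 4th Sunday is 2011-01-23.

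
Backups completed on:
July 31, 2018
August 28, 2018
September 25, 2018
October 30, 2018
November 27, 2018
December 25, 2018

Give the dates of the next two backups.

January 29, 2019; February 26, 2019

Every date is a Tuesday; gaps 28, 28, 35, 28, 28 days.
Each is the last Tuesday of its month (at least one falls on the 29th or later, ruling out '4th Tuesday').
Last Tuesday of January 2019: January 29, 2019.
February 2019 ends with Tuesday February 26, 2019.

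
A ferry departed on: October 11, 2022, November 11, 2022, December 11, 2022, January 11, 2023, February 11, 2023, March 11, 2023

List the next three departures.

April 11, 2023; May 11, 2023; June 11, 2023

The day-of-month is always 11 (31, 30, 31, 31, 28 days between events).
So this recurs on the 11th of each month.
April 2023: April 11, 2023.
Next: May 2023 → May 11, 2023.
Next: June 2023 → June 11, 2023.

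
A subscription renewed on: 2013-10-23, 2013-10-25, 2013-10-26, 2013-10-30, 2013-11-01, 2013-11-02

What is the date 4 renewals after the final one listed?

2013-11-13

Gaps: 2, 1, 4, 2, 1 days — not constant, but cyclic with period 3.
The events fall on every Wednesday, Friday and Saturday.
Next Wednesday: 2013-11-06.
The following Friday is 2013-11-08.
The following Saturday is 2013-11-09.
Next Wednesday: 2013-11-13.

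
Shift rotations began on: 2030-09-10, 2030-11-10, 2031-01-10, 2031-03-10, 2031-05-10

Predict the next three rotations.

Gaps: 61, 61, 59, 61 days — not constant. Every event is on the 10th of the month.
Pattern: the 10th of every 2 months.
Next: July 2031 → 2031-07-10.
September 2031: 2031-09-10.
November 2031: 2031-11-10.

2031-07-10, 2031-09-10, 2031-11-10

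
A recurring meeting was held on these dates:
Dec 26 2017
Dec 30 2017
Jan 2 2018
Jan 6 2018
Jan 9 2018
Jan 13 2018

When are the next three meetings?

Every event lands on a Tuesday or Saturday (gaps cycle 4, 3, 4, 3, 4).
So the schedule is: every Tuesday and Saturday.
Next Tuesday: Jan 16 2018.
The following Saturday is Jan 20 2018.
The following Tuesday is Jan 23 2018.

Jan 16 2018, Jan 20 2018, Jan 23 2018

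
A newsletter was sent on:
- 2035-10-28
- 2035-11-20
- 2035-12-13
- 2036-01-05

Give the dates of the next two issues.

2036-01-28, 2036-02-20

The spacing is 23, 23, 23 days — always 23 days.
2036-01-05 + 23 days = 2036-01-28.
2036-01-28 + 23 days = 2036-02-20.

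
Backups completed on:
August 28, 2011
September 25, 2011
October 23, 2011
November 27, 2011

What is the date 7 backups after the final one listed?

June 24, 2012

Gaps: 28, 28, 35 days — a mix of 28 and 35. Every date is a Sunday.
Each is the 4th Sunday of its month.
4th Sunday of December 2011: December 25, 2011.
4th Sunday of January 2012: January 22, 2012.
February 2012 — 4th Sunday is February 26, 2012.
March 2012 — 4th Sunday is March 25, 2012.
April 2012 — 4th Sunday is April 22, 2012.
4th Sunday of May 2012: May 27, 2012.
June 2012 — 4th Sunday is June 24, 2012.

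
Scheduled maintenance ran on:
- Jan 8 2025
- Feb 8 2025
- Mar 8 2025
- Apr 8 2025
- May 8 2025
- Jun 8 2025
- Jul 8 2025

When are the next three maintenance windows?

Aug 8 2025, Sep 8 2025, Oct 8 2025

The day-of-month is always 8 (31, 28, 31, 30, 31, 30 days between events).
So this recurs on the 8th of each month.
August 2025: Aug 8 2025.
Next: September 2025 → Sep 8 2025.
Next: October 2025 → Oct 8 2025.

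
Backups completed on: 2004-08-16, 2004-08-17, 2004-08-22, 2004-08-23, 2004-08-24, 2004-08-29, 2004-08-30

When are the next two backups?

2004-08-31, 2004-09-05

Gaps: 1, 5, 1, 1, 5, 1 days — not constant, but cyclic with period 3.
The events fall on every Monday, Tuesday and Sunday.
Next Tuesday: 2004-08-31.
The following Sunday is 2004-09-05.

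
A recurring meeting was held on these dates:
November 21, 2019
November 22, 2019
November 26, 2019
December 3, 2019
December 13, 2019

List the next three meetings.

December 26, 2019; January 11, 2020; January 30, 2020

Intervals are 1, 4, 7, 10 days — an arithmetic progression with common difference 3.
Next gap: 13 days. December 13, 2019 + 13 days = December 26, 2019.
Next gap: 16 days. December 26, 2019 + 16 days = January 11, 2020.
Next gap: 19 days. January 11, 2020 + 19 days = January 30, 2020.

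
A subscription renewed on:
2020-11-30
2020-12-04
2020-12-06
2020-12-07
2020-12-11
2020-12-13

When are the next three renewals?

Every event lands on a Monday or Friday or Sunday (gaps cycle 4, 2, 1, 4, 2).
So the schedule is: every Monday, Friday and Sunday.
Next Monday: 2020-12-14.
The following Friday is 2020-12-18.
Next Sunday: 2020-12-20.

2020-12-14, 2020-12-18, 2020-12-20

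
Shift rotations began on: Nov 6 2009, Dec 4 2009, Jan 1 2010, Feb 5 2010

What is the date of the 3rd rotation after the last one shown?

All dates are Fridays, 28, 28, 35 days apart.
Specifically, the 1st Friday of each month.
1st Friday of March 2010: Mar 5 2010.
1st Friday of April 2010: Apr 2 2010.
1st Friday of May 2010: May 7 2010.

May 7 2010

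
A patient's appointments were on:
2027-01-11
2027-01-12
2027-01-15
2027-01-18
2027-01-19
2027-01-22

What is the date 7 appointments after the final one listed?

2027-02-08

The gap pattern 1, 3, 3, 1, 3 repeats every 3 events.
These are the Mondays, Tuesdays and Fridays of each week.
Next Monday: 2027-01-25.
The following Tuesday is 2027-01-26.
The following Friday is 2027-01-29.
Next Monday: 2027-02-01.
The following Tuesday is 2027-02-02.
The following Friday is 2027-02-05.
The following Monday is 2027-02-08.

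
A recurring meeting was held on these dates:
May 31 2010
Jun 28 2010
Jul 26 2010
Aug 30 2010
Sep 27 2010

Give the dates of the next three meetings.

All Mondays; the gaps (28, 28, 35, 28) vary with month length.
This is the last Monday of each month.
October 2010 ends with Monday Oct 25 2010.
November 2010 ends with Monday Nov 29 2010.
December 2010 ends with Monday Dec 27 2010.

Oct 25 2010, Nov 29 2010, Dec 27 2010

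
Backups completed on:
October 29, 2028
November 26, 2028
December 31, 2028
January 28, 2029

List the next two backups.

February 25, 2029; March 25, 2029

All Sundays; the gaps (28, 35, 28) vary with month length.
This is the last Sunday of each month.
February 2029 ends with Sunday February 25, 2029.
March 2029 ends with Sunday March 25, 2029.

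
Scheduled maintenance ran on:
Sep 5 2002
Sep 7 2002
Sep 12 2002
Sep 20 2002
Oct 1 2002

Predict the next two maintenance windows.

The spacing grows by 3 each time: 2, 5, 8, 11 days.
Next gap: 14 days. Oct 1 2002 + 14 days = Oct 15 2002.
Next gap: 17 days. Oct 15 2002 + 17 days = Nov 1 2002.

Oct 15 2002, Nov 1 2002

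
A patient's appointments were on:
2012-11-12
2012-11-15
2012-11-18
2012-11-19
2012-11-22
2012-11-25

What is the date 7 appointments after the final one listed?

2012-12-10

Every event lands on a Monday or Thursday or Sunday (gaps cycle 3, 3, 1, 3, 3).
So the schedule is: every Monday, Thursday and Sunday.
The following Monday is 2012-11-26.
The following Thursday is 2012-11-29.
Next Sunday: 2012-12-02.
The following Monday is 2012-12-03.
Next Thursday: 2012-12-06.
The following Sunday is 2012-12-09.
Next Monday: 2012-12-10.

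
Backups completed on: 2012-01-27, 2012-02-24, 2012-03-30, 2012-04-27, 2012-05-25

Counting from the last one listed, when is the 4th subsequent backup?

2012-09-28

Every date is a Friday; gaps 28, 35, 28, 28 days.
Each is the last Friday of its month (at least one falls on the 29th or later, ruling out '4th Friday').
Last Friday of June 2012: 2012-06-29.
July 2012 ends with Friday 2012-07-27.
Last Friday of August 2012: 2012-08-31.
September 2012 ends with Friday 2012-09-28.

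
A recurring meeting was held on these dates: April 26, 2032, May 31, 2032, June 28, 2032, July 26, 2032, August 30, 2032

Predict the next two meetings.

September 27, 2032; October 25, 2032

All Mondays; the gaps (35, 28, 28, 35) vary with month length.
This is the last Monday of each month.
September 2032 ends with Monday September 27, 2032.
Last Monday of October 2032: October 25, 2032.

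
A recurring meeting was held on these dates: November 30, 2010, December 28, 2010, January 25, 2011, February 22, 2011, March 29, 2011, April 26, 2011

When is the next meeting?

All Tuesdays; the gaps (28, 28, 28, 35, 28) vary with month length.
This is the last Tuesday of each month.
May 2011 ends with Tuesday May 31, 2011.

May 31, 2011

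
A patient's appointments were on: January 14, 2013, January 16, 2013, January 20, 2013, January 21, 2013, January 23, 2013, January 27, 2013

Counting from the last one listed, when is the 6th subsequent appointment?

Every event lands on a Monday or Wednesday or Sunday (gaps cycle 2, 4, 1, 2, 4).
So the schedule is: every Monday, Wednesday and Sunday.
The following Monday is January 28, 2013.
The following Wednesday is January 30, 2013.
Next Sunday: February 3, 2013.
Next Monday: February 4, 2013.
Next Wednesday: February 6, 2013.
The following Sunday is February 10, 2013.

February 10, 2013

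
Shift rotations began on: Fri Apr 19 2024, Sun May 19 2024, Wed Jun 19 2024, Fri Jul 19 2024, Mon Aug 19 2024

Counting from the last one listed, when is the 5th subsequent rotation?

Each date is the 19th; the gaps (30, 31, 30, 31) track the month lengths.
The rule is the 19th of each month.
September 2024: Thu Sep 19 2024.
Next: October 2024 → Sat Oct 19 2024.
Next: November 2024 → Tue Nov 19 2024.
Next: December 2024 → Thu Dec 19 2024.
January 2025: Sun Jan 19 2025.

Sun Jan 19 2025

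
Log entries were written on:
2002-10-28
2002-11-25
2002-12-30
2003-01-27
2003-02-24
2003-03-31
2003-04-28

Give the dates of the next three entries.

2003-05-26, 2003-06-30, 2003-07-28

All Mondays; the gaps (28, 35, 28, 28, 35, 28) vary with month length.
This is the last Monday of each month.
Last Monday of May 2003: 2003-05-26.
Last Monday of June 2003: 2003-06-30.
July 2003 ends with Monday 2003-07-28.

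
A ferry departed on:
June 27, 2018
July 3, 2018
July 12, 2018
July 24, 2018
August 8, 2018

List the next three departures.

August 26, 2018; September 16, 2018; October 10, 2018

Intervals are 6, 9, 12, 15 days — an arithmetic progression with common difference 3.
Next gap: 18 days. August 8, 2018 + 18 days = August 26, 2018.
Next gap: 21 days. August 26, 2018 + 21 days = September 16, 2018.
Next gap: 24 days. September 16, 2018 + 24 days = October 10, 2018.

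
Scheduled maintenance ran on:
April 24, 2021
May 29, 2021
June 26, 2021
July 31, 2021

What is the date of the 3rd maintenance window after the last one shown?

October 30, 2021

All Saturdays; the gaps (35, 28, 35) vary with month length.
This is the last Saturday of each month.
Last Saturday of August 2021: August 28, 2021.
September 2021 ends with Saturday September 25, 2021.
October 2021 ends with Saturday October 30, 2021.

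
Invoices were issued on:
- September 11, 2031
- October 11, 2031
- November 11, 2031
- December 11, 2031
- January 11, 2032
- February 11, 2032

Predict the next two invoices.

March 11, 2032; April 11, 2032

Gaps: 30, 31, 30, 31, 31 days — not constant. Every event is on the 11th of the month.
Pattern: the 11th of each month.
Next: March 2032 → March 11, 2032.
April 2032: April 11, 2032.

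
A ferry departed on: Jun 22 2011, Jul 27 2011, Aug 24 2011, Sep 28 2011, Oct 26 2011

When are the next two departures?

Nov 23 2011, Dec 28 2011

These are Wednesdays at 28- or 35-day spacing (35, 28, 35, 28).
The pattern: 4th Wednesday of the month.
November 2011 — 4th Wednesday is Nov 23 2011.
4th Wednesday of December 2011: Dec 28 2011.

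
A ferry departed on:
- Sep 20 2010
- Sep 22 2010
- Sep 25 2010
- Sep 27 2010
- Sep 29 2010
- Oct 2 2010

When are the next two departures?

Oct 4 2010, Oct 6 2010

Every event lands on a Monday or Wednesday or Saturday (gaps cycle 2, 3, 2, 2, 3).
So the schedule is: every Monday, Wednesday and Saturday.
Next Monday: Oct 4 2010.
The following Wednesday is Oct 6 2010.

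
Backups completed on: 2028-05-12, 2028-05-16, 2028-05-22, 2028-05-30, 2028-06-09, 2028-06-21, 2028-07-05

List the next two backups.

Intervals are 4, 6, 8, 10, 12, 14 days — an arithmetic progression with common difference 2.
Next gap: 16 days. 2028-07-05 + 16 days = 2028-07-21.
Next gap: 18 days. 2028-07-21 + 18 days = 2028-08-08.

2028-07-21, 2028-08-08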